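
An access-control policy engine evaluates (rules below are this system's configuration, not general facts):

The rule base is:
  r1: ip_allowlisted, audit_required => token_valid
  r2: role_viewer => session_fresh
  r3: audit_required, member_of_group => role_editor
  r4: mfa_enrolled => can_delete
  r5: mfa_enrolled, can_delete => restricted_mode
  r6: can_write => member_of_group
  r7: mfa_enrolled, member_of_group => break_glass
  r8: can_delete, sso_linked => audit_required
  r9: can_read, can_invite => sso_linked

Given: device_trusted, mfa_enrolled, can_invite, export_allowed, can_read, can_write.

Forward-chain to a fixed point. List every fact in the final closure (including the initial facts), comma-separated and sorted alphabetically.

Round 1: r4 [mfa_enrolled => can_delete]; r6 [can_write => member_of_group]; r9 [can_read, can_invite => sso_linked]. New: can_delete, member_of_group, sso_linked.
Round 2: r5 [mfa_enrolled, can_delete => restricted_mode]; r7 [mfa_enrolled, member_of_group => break_glass]; r8 [can_delete, sso_linked => audit_required]. New: restricted_mode, break_glass, audit_required.
Round 3: r3 [audit_required, member_of_group => role_editor]. New: role_editor.

audit_required, break_glass, can_delete, can_invite, can_read, can_write, device_trusted, export_allowed, member_of_group, mfa_enrolled, restricted_mode, role_editor, sso_linked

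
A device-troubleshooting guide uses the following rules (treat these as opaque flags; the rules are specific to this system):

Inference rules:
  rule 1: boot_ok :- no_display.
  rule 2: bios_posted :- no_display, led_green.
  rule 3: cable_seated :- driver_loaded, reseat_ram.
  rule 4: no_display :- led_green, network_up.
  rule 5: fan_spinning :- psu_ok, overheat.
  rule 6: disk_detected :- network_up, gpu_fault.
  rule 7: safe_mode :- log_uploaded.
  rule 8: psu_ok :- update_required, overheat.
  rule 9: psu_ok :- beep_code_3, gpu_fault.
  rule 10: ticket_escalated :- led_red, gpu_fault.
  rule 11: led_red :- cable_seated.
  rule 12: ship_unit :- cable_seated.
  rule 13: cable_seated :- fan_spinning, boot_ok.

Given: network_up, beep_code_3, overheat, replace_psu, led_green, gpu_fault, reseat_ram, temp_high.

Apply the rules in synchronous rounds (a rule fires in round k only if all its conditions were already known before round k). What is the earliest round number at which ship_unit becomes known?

Round 1 — rule 4, rule 6, rule 9, derive no_display, disk_detected, psu_ok.
Round 2 — rule 1, rule 2, rule 5, derive boot_ok, bios_posted, fan_spinning.
Round 3 — rule 13, derive cable_seated.
Round 4 — rule 11, rule 12, derive led_red, ship_unit.
ship_unit first appears in round 4.

4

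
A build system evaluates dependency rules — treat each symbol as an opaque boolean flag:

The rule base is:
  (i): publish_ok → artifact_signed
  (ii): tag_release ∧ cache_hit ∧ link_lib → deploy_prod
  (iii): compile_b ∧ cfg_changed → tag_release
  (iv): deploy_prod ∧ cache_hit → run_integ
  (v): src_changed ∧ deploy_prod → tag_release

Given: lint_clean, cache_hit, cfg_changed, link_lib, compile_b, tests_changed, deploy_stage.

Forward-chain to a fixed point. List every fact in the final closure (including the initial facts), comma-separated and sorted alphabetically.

cache_hit, cfg_changed, compile_b, deploy_prod, deploy_stage, link_lib, lint_clean, run_integ, tag_release, tests_changed

Round 1 — (iii), derive tag_release.
Round 2 — (ii), derive deploy_prod.
Round 3 — (iv), derive run_integ.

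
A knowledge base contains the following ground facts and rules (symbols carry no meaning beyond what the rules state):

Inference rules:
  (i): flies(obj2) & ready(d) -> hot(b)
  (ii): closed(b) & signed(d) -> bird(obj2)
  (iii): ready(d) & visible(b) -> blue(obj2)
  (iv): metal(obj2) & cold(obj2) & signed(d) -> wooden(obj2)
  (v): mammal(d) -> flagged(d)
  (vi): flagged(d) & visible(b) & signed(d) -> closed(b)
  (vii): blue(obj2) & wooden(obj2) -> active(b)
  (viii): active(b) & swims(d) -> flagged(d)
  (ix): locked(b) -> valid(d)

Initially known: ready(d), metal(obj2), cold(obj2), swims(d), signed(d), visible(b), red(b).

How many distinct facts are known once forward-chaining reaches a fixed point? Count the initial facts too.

Round 1: (iii) [ready(d) & visible(b) -> blue(obj2)]; (iv) [metal(obj2) & cold(obj2) & signed(d) -> wooden(obj2)]. New: blue(obj2), wooden(obj2).
Round 2: (vii) [blue(obj2) & wooden(obj2) -> active(b)]. New: active(b).
Round 3: (viii) [active(b) & swims(d) -> flagged(d)]. New: flagged(d).
Round 4: (vi) [flagged(d) & visible(b) & signed(d) -> closed(b)]. New: closed(b).
Round 5: (ii) [closed(b) & signed(d) -> bird(obj2)]. New: bird(obj2).
Closure: {active(b), bird(obj2), blue(obj2), closed(b), cold(obj2), flagged(d), metal(obj2), ready(d), red(b), signed(d), swims(d), visible(b), wooden(obj2)} — 13 facts.

13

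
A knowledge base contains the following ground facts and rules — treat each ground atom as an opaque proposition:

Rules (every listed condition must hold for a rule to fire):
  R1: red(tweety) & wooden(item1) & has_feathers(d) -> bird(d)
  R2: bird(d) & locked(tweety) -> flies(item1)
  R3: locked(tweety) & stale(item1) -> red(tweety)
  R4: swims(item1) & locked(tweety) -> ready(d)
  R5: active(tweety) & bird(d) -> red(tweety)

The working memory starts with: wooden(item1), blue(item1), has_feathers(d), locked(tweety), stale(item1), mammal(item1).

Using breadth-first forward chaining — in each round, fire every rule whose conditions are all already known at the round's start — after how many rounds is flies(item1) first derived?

3

Round 1 — R3, derive red(tweety).
Round 2 — R1, derive bird(d).
Round 3 — R2, derive flies(item1).
flies(item1) first appears in round 3.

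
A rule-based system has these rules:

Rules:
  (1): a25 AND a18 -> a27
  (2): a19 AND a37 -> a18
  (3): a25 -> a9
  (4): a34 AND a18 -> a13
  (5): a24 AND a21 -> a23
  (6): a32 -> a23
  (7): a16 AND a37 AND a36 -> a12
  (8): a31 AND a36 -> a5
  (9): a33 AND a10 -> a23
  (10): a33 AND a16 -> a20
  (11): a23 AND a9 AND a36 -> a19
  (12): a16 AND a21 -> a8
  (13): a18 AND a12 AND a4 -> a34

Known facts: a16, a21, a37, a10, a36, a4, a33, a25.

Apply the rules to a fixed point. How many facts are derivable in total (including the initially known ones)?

18

Round 1 — (3), (7), (9), (10), (12), derive a9, a12, a23, a20, a8.
Round 2 — (11), derive a19.
Round 3 — (2), derive a18.
Round 4 — (1), (13), derive a27, a34.
Round 5 — (4), derive a13.
Closure: {a10, a12, a13, a16, a18, a19, a20, a21, a23, a25, a27, a33, a34, a36, a37, a4, a8, a9} — 18 facts.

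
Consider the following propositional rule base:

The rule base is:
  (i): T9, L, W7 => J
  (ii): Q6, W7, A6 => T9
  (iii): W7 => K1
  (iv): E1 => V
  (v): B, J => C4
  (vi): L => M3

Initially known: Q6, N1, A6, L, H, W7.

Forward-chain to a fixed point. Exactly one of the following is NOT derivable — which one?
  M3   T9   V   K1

[1] (ii) [Q6, W7, A6 => T9]; (iii) [W7 => K1]; (vi) [L => M3]. ⇒ new: T9, K1, M3.
[2] (i) [T9, L, W7 => J]. ⇒ new: J.
Derived: T9 (round 1), M3 (round 1), K1 (round 1). V never appears in any round.

V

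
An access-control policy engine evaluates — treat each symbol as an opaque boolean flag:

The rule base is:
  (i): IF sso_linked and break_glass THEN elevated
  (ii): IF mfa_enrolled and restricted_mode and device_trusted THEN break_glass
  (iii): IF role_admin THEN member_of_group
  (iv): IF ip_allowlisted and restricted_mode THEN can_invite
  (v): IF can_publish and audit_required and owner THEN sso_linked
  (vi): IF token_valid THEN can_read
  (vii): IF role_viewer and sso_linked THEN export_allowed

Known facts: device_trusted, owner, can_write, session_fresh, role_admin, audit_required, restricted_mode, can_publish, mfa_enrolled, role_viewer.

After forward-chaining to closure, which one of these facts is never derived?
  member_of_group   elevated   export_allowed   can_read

can_read

Round 1: (ii) [IF mfa_enrolled and restricted_mode and device_trusted THEN break_glass]; (iii) [IF role_admin THEN member_of_group]; (v) [IF can_publish and audit_required and owner THEN sso_linked]. New: break_glass, member_of_group, sso_linked.
Round 2: (i) [IF sso_linked and break_glass THEN elevated]; (vii) [IF role_viewer and sso_linked THEN export_allowed]. New: elevated, export_allowed.
Derived: member_of_group (round 1), export_allowed (round 2), elevated (round 2). can_read never appears in any round.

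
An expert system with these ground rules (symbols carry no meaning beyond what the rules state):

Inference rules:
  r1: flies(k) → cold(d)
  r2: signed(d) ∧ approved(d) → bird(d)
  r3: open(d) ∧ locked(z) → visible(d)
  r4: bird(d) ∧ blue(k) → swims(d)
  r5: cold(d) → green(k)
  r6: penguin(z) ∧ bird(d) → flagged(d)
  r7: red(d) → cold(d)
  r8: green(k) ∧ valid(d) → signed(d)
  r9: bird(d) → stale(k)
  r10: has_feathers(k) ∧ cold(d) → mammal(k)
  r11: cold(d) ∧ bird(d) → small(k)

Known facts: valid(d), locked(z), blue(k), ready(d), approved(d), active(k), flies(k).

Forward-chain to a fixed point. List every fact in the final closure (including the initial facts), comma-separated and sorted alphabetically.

active(k), approved(d), bird(d), blue(k), cold(d), flies(k), green(k), locked(z), ready(d), signed(d), small(k), stale(k), swims(d), valid(d)

Round 1 — r1, derive cold(d).
Round 2 — r5, derive green(k).
Round 3 — r8, derive signed(d).
Round 4 — r2, derive bird(d).
Round 5 — r4, r9, r11, derive swims(d), stale(k), small(k).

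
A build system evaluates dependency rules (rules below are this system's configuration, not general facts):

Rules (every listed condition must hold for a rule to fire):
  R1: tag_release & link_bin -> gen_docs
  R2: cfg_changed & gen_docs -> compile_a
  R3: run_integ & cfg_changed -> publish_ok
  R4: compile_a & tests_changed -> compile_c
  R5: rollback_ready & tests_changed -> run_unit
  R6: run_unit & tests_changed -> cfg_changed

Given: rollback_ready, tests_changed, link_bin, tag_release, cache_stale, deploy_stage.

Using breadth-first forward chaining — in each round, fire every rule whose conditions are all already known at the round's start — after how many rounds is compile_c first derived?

Round 1 — R1, R5, derive gen_docs, run_unit.
Round 2 — R6, derive cfg_changed.
Round 3 — R2, derive compile_a.
Round 4 — R4, derive compile_c.
compile_c first appears in round 4.

4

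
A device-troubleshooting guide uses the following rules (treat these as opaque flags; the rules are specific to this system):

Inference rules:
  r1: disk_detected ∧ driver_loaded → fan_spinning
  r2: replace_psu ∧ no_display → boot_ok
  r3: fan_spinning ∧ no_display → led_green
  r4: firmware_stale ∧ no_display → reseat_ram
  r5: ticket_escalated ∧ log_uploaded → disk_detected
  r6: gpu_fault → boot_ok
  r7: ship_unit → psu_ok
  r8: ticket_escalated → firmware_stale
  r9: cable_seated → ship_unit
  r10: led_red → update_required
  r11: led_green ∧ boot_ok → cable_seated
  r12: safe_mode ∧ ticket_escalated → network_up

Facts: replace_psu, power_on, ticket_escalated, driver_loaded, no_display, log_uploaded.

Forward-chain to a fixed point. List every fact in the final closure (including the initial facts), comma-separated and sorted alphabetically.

[1] r2 [replace_psu ∧ no_display → boot_ok]; r5 [ticket_escalated ∧ log_uploaded → disk_detected]; r8 [ticket_escalated → firmware_stale]. ⇒ new: boot_ok, disk_detected, firmware_stale.
[2] r1 [disk_detected ∧ driver_loaded → fan_spinning]; r4 [firmware_stale ∧ no_display → reseat_ram]. ⇒ new: fan_spinning, reseat_ram.
[3] r3 [fan_spinning ∧ no_display → led_green]. ⇒ new: led_green.
[4] r11 [led_green ∧ boot_ok → cable_seated]. ⇒ new: cable_seated.
[5] r9 [cable_seated → ship_unit]. ⇒ new: ship_unit.
[6] r7 [ship_unit → psu_ok]. ⇒ new: psu_ok.

boot_ok, cable_seated, disk_detected, driver_loaded, fan_spinning, firmware_stale, led_green, log_uploaded, no_display, power_on, psu_ok, replace_psu, reseat_ram, ship_unit, ticket_escalated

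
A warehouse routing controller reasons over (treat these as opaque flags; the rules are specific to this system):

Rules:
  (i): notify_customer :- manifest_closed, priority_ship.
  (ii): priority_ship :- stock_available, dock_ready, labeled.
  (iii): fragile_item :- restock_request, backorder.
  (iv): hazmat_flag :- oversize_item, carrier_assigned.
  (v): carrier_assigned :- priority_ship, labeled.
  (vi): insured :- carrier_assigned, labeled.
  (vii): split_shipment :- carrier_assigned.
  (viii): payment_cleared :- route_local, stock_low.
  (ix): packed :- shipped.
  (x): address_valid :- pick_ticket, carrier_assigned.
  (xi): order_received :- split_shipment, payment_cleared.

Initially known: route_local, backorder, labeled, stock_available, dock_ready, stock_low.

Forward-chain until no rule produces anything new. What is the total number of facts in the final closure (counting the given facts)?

12

[1] (ii) [priority_ship :- stock_available, dock_ready, labeled.]; (viii) [payment_cleared :- route_local, stock_low.]. ⇒ new: priority_ship, payment_cleared.
[2] (v) [carrier_assigned :- priority_ship, labeled.]. ⇒ new: carrier_assigned.
[3] (vi) [insured :- carrier_assigned, labeled.]; (vii) [split_shipment :- carrier_assigned.]. ⇒ new: insured, split_shipment.
[4] (xi) [order_received :- split_shipment, payment_cleared.]. ⇒ new: order_received.
Closure: {backorder, carrier_assigned, dock_ready, insured, labeled, order_received, payment_cleared, priority_ship, route_local, split_shipment, stock_available, stock_low} — 12 facts.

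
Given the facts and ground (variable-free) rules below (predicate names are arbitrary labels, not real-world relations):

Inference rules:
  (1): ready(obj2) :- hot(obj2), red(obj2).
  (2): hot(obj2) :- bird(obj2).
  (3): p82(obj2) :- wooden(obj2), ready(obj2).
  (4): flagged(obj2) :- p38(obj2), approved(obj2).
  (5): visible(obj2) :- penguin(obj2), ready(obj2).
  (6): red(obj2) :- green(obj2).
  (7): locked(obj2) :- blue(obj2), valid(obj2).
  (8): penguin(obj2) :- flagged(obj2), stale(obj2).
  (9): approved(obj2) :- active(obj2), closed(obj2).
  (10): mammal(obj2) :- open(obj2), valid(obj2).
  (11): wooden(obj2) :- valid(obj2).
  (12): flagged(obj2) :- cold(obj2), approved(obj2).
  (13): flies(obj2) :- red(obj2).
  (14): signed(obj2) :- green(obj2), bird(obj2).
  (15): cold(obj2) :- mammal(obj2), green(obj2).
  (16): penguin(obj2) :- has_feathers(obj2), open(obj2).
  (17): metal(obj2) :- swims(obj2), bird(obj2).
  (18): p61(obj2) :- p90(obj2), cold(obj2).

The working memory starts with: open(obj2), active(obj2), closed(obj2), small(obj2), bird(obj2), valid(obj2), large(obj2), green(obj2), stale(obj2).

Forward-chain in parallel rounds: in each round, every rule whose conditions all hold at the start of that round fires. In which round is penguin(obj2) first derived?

4

Round 1: (2) [hot(obj2) :- bird(obj2).]; (6) [red(obj2) :- green(obj2).]; (9) [approved(obj2) :- active(obj2), closed(obj2).]; (10) [mammal(obj2) :- open(obj2), valid(obj2).]; (11) [wooden(obj2) :- valid(obj2).]; (14) [signed(obj2) :- green(obj2), bird(obj2).]. Adds hot(obj2), red(obj2), approved(obj2), mammal(obj2), wooden(obj2), signed(obj2).
Round 2: (1) [ready(obj2) :- hot(obj2), red(obj2).]; (13) [flies(obj2) :- red(obj2).]; (15) [cold(obj2) :- mammal(obj2), green(obj2).]. Adds ready(obj2), flies(obj2), cold(obj2).
Round 3: (3) [p82(obj2) :- wooden(obj2), ready(obj2).]; (12) [flagged(obj2) :- cold(obj2), approved(obj2).]. Adds p82(obj2), flagged(obj2).
Round 4: (8) [penguin(obj2) :- flagged(obj2), stale(obj2).]. Adds penguin(obj2).
penguin(obj2) first appears in round 4.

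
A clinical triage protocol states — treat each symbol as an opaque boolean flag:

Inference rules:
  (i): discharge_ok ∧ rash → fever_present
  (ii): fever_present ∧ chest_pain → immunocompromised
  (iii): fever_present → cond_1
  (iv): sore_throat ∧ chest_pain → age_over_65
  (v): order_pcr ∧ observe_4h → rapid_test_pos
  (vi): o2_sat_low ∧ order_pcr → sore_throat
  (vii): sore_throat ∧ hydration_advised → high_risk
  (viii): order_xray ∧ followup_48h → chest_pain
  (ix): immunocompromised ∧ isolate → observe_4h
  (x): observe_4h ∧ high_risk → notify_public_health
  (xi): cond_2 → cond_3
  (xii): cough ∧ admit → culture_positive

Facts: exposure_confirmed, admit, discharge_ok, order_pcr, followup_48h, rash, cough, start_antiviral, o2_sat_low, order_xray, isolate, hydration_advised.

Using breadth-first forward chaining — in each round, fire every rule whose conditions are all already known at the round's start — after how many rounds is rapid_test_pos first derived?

4

Round 1: (i) [discharge_ok ∧ rash → fever_present]; (vi) [o2_sat_low ∧ order_pcr → sore_throat]; (viii) [order_xray ∧ followup_48h → chest_pain]; (xii) [cough ∧ admit → culture_positive]. Adds fever_present, sore_throat, chest_pain, culture_positive.
Round 2: (ii) [fever_present ∧ chest_pain → immunocompromised]; (iii) [fever_present → cond_1]; (iv) [sore_throat ∧ chest_pain → age_over_65]; (vii) [sore_throat ∧ hydration_advised → high_risk]. Adds immunocompromised, cond_1, age_over_65, high_risk.
Round 3: (ix) [immunocompromised ∧ isolate → observe_4h]. Adds observe_4h.
Round 4: (v) [order_pcr ∧ observe_4h → rapid_test_pos]; (x) [observe_4h ∧ high_risk → notify_public_health]. Adds rapid_test_pos, notify_public_health.
rapid_test_pos first appears in round 4.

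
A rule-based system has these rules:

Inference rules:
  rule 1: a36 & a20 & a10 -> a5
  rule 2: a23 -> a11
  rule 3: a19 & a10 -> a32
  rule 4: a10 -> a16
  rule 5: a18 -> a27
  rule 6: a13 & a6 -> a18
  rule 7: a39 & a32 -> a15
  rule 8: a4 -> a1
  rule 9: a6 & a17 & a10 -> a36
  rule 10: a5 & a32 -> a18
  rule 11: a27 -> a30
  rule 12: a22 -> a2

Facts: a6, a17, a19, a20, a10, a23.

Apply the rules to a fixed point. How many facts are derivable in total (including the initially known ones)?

Round 1: rule 2 [a23 -> a11]; rule 3 [a19 & a10 -> a32]; rule 4 [a10 -> a16]; rule 9 [a6 & a17 & a10 -> a36]. Adds a11, a32, a16, a36.
Round 2: rule 1 [a36 & a20 & a10 -> a5]. Adds a5.
Round 3: rule 10 [a5 & a32 -> a18]. Adds a18.
Round 4: rule 5 [a18 -> a27]. Adds a27.
Round 5: rule 11 [a27 -> a30]. Adds a30.
Closure: {a10, a11, a16, a17, a18, a19, a20, a23, a27, a30, a32, a36, a5, a6} — 14 facts.

14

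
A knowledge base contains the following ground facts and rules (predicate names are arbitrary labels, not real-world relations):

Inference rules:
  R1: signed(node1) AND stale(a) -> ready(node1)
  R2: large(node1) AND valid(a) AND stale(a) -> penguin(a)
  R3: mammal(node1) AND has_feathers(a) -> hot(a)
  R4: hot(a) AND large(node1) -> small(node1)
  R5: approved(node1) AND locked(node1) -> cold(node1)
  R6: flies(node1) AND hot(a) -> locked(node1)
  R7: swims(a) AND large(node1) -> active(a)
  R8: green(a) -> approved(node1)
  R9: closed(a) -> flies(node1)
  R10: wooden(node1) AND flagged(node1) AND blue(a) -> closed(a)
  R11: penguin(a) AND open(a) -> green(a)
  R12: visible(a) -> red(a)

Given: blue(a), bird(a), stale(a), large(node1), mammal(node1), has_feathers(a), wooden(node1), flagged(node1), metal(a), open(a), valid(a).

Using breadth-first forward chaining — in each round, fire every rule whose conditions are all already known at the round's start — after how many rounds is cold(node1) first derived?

Round 1: R2 [large(node1) AND valid(a) AND stale(a) -> penguin(a)]; R3 [mammal(node1) AND has_feathers(a) -> hot(a)]; R10 [wooden(node1) AND flagged(node1) AND blue(a) -> closed(a)]. Adds penguin(a), hot(a), closed(a).
Round 2: R4 [hot(a) AND large(node1) -> small(node1)]; R9 [closed(a) -> flies(node1)]; R11 [penguin(a) AND open(a) -> green(a)]. Adds small(node1), flies(node1), green(a).
Round 3: R6 [flies(node1) AND hot(a) -> locked(node1)]; R8 [green(a) -> approved(node1)]. Adds locked(node1), approved(node1).
Round 4: R5 [approved(node1) AND locked(node1) -> cold(node1)]. Adds cold(node1).
cold(node1) first appears in round 4.

4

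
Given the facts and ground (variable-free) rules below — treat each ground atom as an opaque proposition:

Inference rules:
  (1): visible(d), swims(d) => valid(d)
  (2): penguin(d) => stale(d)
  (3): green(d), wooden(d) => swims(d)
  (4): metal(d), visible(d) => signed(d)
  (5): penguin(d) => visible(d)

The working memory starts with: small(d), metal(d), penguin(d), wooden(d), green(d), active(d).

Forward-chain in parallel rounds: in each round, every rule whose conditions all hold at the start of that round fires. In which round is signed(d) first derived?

Round 1 — (2), (3), (5), derive stale(d), swims(d), visible(d).
Round 2 — (1), (4), derive valid(d), signed(d).
signed(d) first appears in round 2.

2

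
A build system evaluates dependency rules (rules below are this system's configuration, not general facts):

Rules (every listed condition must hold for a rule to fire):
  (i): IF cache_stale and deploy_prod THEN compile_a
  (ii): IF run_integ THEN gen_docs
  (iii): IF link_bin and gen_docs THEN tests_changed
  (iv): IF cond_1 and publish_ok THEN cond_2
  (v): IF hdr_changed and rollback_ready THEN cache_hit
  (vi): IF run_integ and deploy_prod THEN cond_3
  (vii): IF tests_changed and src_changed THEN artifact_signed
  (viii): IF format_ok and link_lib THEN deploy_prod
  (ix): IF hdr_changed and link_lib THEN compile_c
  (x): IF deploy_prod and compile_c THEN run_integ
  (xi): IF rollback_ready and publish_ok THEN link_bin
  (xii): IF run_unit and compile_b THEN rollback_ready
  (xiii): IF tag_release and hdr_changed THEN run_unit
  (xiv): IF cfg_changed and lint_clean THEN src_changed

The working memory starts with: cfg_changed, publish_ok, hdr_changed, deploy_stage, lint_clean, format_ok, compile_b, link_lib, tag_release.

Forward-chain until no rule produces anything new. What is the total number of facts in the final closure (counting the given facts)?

Round 1 fires (viii), (ix), (xiii), (xiv), giving deploy_prod, compile_c, run_unit, src_changed.
Round 2 fires (x), (xii), giving run_integ, rollback_ready.
Round 3 fires (ii), (v), (vi), (xi), giving gen_docs, cache_hit, cond_3, link_bin.
Round 4 fires (iii), giving tests_changed.
Round 5 fires (vii), giving artifact_signed.
Closure: {artifact_signed, cache_hit, cfg_changed, compile_b, compile_c, cond_3, deploy_prod, deploy_stage, format_ok, gen_docs, hdr_changed, link_bin, link_lib, lint_clean, publish_ok, rollback_ready, run_integ, run_unit, src_changed, tag_release, tests_changed} — 21 facts.

21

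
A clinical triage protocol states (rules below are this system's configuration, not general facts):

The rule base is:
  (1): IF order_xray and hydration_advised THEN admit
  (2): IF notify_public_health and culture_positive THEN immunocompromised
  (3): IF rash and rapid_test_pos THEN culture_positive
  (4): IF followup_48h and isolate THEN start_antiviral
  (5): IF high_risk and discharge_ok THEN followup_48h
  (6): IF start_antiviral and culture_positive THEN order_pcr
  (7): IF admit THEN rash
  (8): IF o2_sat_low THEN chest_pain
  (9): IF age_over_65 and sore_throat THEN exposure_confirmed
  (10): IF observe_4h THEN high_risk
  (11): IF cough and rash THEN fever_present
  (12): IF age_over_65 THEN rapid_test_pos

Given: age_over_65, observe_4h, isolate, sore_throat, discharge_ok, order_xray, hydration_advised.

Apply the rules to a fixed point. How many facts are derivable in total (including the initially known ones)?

16

[1] (1) [IF order_xray and hydration_advised THEN admit]; (9) [IF age_over_65 and sore_throat THEN exposure_confirmed]; (10) [IF observe_4h THEN high_risk]; (12) [IF age_over_65 THEN rapid_test_pos]. ⇒ new: admit, exposure_confirmed, high_risk, rapid_test_pos.
[2] (5) [IF high_risk and discharge_ok THEN followup_48h]; (7) [IF admit THEN rash]. ⇒ new: followup_48h, rash.
[3] (3) [IF rash and rapid_test_pos THEN culture_positive]; (4) [IF followup_48h and isolate THEN start_antiviral]. ⇒ new: culture_positive, start_antiviral.
[4] (6) [IF start_antiviral and culture_positive THEN order_pcr]. ⇒ new: order_pcr.
Closure: {admit, age_over_65, culture_positive, discharge_ok, exposure_confirmed, followup_48h, high_risk, hydration_advised, isolate, observe_4h, order_pcr, order_xray, rapid_test_pos, rash, sore_throat, start_antiviral} — 16 facts.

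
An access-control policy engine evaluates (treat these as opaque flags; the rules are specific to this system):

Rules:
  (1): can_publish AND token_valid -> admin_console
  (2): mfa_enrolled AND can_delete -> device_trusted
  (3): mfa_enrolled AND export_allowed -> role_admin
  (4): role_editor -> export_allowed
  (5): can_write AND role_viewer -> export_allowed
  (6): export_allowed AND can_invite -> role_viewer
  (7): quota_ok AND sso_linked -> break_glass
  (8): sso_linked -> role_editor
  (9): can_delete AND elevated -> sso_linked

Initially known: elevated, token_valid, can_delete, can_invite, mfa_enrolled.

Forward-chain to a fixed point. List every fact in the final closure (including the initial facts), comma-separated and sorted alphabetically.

Round 1 fires (2), (9), giving device_trusted, sso_linked.
Round 2 fires (8), giving role_editor.
Round 3 fires (4), giving export_allowed.
Round 4 fires (3), (6), giving role_admin, role_viewer.

can_delete, can_invite, device_trusted, elevated, export_allowed, mfa_enrolled, role_admin, role_editor, role_viewer, sso_linked, token_valid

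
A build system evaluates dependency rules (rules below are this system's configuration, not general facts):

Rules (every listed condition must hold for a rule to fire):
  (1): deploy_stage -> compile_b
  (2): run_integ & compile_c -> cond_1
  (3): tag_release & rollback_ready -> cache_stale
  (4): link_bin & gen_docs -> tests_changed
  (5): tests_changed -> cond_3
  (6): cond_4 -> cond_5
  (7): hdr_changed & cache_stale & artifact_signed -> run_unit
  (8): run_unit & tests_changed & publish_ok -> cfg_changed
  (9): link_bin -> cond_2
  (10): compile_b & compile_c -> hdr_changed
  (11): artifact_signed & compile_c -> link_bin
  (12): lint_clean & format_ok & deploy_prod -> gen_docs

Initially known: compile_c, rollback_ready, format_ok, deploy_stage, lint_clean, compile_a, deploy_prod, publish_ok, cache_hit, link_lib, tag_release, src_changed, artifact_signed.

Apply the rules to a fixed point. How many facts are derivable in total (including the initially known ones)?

23

Round 1: (1) [deploy_stage -> compile_b]; (3) [tag_release & rollback_ready -> cache_stale]; (11) [artifact_signed & compile_c -> link_bin]; (12) [lint_clean & format_ok & deploy_prod -> gen_docs]. New: compile_b, cache_stale, link_bin, gen_docs.
Round 2: (4) [link_bin & gen_docs -> tests_changed]; (9) [link_bin -> cond_2]; (10) [compile_b & compile_c -> hdr_changed]. New: tests_changed, cond_2, hdr_changed.
Round 3: (5) [tests_changed -> cond_3]; (7) [hdr_changed & cache_stale & artifact_signed -> run_unit]. New: cond_3, run_unit.
Round 4: (8) [run_unit & tests_changed & publish_ok -> cfg_changed]. New: cfg_changed.
Closure: {artifact_signed, cache_hit, cache_stale, cfg_changed, compile_a, compile_b, compile_c, cond_2, cond_3, deploy_prod, deploy_stage, format_ok, gen_docs, hdr_changed, link_bin, link_lib, lint_clean, publish_ok, rollback_ready, run_unit, src_changed, tag_release, tests_changed} — 23 facts.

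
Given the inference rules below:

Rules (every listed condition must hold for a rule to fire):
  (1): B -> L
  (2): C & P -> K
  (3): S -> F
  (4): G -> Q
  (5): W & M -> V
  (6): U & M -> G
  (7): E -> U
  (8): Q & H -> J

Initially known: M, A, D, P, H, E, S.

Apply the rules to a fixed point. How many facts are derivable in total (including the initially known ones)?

12

Round 1 — (3), (7), derive F, U.
Round 2 — (6), derive G.
Round 3 — (4), derive Q.
Round 4 — (8), derive J.
Closure: {A, D, E, F, G, H, J, M, P, Q, S, U} — 12 facts.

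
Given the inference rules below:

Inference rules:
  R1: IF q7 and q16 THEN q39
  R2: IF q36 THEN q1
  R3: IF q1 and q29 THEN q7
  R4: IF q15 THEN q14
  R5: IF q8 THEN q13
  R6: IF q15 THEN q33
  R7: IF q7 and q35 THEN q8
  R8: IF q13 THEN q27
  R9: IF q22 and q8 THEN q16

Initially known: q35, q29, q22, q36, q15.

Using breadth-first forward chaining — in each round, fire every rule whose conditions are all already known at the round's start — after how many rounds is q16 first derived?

Round 1 — R2, R4, R6, derive q1, q14, q33.
Round 2 — R3, derive q7.
Round 3 — R7, derive q8.
Round 4 — R5, R9, derive q13, q16.
q16 first appears in round 4.

4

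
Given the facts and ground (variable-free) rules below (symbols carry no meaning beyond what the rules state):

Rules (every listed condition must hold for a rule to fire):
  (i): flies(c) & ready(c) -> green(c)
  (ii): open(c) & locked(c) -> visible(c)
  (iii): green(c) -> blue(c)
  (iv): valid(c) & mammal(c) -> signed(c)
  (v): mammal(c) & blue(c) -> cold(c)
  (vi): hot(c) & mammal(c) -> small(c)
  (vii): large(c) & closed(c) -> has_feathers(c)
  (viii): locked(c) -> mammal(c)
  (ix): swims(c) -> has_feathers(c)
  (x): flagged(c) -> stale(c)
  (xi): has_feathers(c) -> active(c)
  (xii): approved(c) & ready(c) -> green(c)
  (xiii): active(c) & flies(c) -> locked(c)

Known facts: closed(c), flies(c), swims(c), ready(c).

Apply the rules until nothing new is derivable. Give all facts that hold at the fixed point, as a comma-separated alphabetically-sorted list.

active(c), blue(c), closed(c), cold(c), flies(c), green(c), has_feathers(c), locked(c), mammal(c), ready(c), swims(c)

Round 1 fires (i), (ix), giving green(c), has_feathers(c).
Round 2 fires (iii), (xi), giving blue(c), active(c).
Round 3 fires (xiii), giving locked(c).
Round 4 fires (viii), giving mammal(c).
Round 5 fires (v), giving cold(c).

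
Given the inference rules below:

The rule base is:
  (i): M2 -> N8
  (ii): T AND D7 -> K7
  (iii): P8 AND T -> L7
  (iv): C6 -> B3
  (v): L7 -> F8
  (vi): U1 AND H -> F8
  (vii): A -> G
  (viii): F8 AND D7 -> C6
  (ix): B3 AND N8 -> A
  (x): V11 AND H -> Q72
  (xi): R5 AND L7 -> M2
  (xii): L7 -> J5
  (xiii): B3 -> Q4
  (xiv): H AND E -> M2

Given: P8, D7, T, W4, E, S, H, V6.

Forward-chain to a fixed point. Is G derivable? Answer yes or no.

Round 1 fires (ii), (iii), (xiv), giving K7, L7, M2.
Round 2 fires (i), (v), (xii), giving N8, F8, J5.
Round 3 fires (viii), giving C6.
Round 4 fires (iv), giving B3.
Round 5 fires (ix), (xiii), giving A, Q4.
Round 6 fires (vii), giving G.
G appears in round 6, so it is derivable.

yes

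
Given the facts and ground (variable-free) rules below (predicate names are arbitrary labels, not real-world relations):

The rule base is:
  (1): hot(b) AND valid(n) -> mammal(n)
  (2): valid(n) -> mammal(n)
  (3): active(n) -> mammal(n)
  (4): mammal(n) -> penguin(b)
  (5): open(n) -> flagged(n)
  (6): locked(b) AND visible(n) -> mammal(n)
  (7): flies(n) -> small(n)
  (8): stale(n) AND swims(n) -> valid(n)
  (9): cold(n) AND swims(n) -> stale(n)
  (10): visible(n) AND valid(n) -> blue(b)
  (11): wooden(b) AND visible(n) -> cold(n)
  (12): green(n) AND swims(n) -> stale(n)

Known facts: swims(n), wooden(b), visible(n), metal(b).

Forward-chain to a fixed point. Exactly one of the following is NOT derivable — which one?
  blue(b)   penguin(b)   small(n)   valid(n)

Round 1 — (11), derive cold(n).
Round 2 — (9), derive stale(n).
Round 3 — (8), derive valid(n).
Round 4 — (2), (10), derive mammal(n), blue(b).
Round 5 — (4), derive penguin(b).
Derived: penguin(b) (round 5), valid(n) (round 3), blue(b) (round 4). small(n) never appears in any round.

small(n)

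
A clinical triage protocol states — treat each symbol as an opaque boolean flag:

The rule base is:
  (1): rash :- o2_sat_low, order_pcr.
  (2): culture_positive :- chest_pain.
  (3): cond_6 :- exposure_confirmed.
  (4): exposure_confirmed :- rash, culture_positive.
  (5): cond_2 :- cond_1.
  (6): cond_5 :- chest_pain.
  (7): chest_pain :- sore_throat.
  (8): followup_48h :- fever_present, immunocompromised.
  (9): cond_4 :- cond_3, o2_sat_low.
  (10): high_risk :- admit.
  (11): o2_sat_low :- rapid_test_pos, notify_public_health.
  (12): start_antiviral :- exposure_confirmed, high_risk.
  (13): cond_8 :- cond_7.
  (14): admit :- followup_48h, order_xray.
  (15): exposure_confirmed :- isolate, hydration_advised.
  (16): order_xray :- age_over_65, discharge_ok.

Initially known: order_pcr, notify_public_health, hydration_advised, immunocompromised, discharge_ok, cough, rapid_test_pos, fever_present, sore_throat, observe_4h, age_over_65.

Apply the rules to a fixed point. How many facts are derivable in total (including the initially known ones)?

[1] (7) [chest_pain :- sore_throat.]; (8) [followup_48h :- fever_present, immunocompromised.]; (11) [o2_sat_low :- rapid_test_pos, notify_public_health.]; (16) [order_xray :- age_over_65, discharge_ok.]. ⇒ new: chest_pain, followup_48h, o2_sat_low, order_xray.
[2] (1) [rash :- o2_sat_low, order_pcr.]; (2) [culture_positive :- chest_pain.]; (6) [cond_5 :- chest_pain.]; (14) [admit :- followup_48h, order_xray.]. ⇒ new: rash, culture_positive, cond_5, admit.
[3] (4) [exposure_confirmed :- rash, culture_positive.]; (10) [high_risk :- admit.]. ⇒ new: exposure_confirmed, high_risk.
[4] (3) [cond_6 :- exposure_confirmed.]; (12) [start_antiviral :- exposure_confirmed, high_risk.]. ⇒ new: cond_6, start_antiviral.
Closure: {admit, age_over_65, chest_pain, cond_5, cond_6, cough, culture_positive, discharge_ok, exposure_confirmed, fever_present, followup_48h, high_risk, hydration_advised, immunocompromised, notify_public_health, o2_sat_low, observe_4h, order_pcr, order_xray, rapid_test_pos, rash, sore_throat, start_antiviral} — 23 facts.

23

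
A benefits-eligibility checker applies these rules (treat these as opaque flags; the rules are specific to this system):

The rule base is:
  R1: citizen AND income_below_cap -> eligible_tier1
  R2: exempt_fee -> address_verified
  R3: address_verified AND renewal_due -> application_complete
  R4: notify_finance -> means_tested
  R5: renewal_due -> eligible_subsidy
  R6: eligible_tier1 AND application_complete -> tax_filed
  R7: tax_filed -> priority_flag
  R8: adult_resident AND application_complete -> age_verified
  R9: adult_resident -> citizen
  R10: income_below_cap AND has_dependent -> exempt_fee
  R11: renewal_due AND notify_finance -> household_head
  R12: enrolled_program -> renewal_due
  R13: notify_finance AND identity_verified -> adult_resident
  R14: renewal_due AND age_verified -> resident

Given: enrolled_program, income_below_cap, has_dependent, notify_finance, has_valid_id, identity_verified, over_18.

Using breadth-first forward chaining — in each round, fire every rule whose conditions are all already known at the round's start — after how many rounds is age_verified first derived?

Round 1: R4 [notify_finance -> means_tested]; R10 [income_below_cap AND has_dependent -> exempt_fee]; R12 [enrolled_program -> renewal_due]; R13 [notify_finance AND identity_verified -> adult_resident]. Adds means_tested, exempt_fee, renewal_due, adult_resident.
Round 2: R2 [exempt_fee -> address_verified]; R5 [renewal_due -> eligible_subsidy]; R9 [adult_resident -> citizen]; R11 [renewal_due AND notify_finance -> household_head]. Adds address_verified, eligible_subsidy, citizen, household_head.
Round 3: R1 [citizen AND income_below_cap -> eligible_tier1]; R3 [address_verified AND renewal_due -> application_complete]. Adds eligible_tier1, application_complete.
Round 4: R6 [eligible_tier1 AND application_complete -> tax_filed]; R8 [adult_resident AND application_complete -> age_verified]. Adds tax_filed, age_verified.
age_verified first appears in round 4.

4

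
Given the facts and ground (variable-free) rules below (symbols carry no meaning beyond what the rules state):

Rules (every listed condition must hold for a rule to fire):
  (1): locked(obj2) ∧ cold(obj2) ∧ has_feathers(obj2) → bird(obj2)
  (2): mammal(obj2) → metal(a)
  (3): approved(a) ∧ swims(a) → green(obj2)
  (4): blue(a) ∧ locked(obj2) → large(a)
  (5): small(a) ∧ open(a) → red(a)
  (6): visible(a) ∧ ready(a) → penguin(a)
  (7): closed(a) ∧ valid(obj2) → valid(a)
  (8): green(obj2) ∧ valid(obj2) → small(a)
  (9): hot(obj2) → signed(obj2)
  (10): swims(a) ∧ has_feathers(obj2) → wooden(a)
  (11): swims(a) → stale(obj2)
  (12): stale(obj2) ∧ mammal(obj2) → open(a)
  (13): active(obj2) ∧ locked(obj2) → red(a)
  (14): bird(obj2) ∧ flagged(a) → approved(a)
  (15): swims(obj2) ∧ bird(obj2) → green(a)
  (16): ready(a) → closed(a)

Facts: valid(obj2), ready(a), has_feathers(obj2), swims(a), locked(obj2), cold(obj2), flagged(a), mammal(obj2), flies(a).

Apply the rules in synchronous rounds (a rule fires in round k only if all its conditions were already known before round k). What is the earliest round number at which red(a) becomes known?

5

Round 1 fires (1), (2), (10), (11), (16), giving bird(obj2), metal(a), wooden(a), stale(obj2), closed(a).
Round 2 fires (7), (12), (14), giving valid(a), open(a), approved(a).
Round 3 fires (3), giving green(obj2).
Round 4 fires (8), giving small(a).
Round 5 fires (5), giving red(a).
red(a) first appears in round 5.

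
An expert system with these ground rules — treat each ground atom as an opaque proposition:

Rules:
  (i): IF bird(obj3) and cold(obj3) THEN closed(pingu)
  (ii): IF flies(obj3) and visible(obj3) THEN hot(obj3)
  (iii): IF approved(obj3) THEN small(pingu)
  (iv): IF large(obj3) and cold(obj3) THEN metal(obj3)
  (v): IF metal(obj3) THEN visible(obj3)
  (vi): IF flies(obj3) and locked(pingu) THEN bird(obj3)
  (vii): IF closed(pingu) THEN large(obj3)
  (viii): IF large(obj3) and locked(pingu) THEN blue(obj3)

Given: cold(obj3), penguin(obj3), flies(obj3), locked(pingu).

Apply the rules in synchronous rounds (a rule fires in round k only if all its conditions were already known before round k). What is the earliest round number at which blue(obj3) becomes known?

4

[1] (vi) [IF flies(obj3) and locked(pingu) THEN bird(obj3)]. ⇒ new: bird(obj3).
[2] (i) [IF bird(obj3) and cold(obj3) THEN closed(pingu)]. ⇒ new: closed(pingu).
[3] (vii) [IF closed(pingu) THEN large(obj3)]. ⇒ new: large(obj3).
[4] (iv) [IF large(obj3) and cold(obj3) THEN metal(obj3)]; (viii) [IF large(obj3) and locked(pingu) THEN blue(obj3)]. ⇒ new: metal(obj3), blue(obj3).
blue(obj3) first appears in round 4.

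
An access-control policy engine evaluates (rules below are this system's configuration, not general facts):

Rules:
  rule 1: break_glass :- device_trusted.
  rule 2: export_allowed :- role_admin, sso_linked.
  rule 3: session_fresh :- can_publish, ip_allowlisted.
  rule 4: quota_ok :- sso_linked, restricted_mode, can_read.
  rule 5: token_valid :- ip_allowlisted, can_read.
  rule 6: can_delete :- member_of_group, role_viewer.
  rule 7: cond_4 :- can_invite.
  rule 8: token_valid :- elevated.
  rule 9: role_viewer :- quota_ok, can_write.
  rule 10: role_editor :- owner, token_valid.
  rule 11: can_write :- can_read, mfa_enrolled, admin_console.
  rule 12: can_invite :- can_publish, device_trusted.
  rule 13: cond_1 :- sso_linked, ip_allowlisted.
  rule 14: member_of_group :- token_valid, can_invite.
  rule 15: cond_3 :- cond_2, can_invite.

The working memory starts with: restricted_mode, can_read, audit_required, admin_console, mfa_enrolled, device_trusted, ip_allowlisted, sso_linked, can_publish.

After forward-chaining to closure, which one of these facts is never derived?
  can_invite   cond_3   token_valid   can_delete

[1] rule 1 [break_glass :- device_trusted.]; rule 3 [session_fresh :- can_publish, ip_allowlisted.]; rule 4 [quota_ok :- sso_linked, restricted_mode, can_read.]; rule 5 [token_valid :- ip_allowlisted, can_read.]; rule 11 [can_write :- can_read, mfa_enrolled, admin_console.]; rule 12 [can_invite :- can_publish, device_trusted.]; rule 13 [cond_1 :- sso_linked, ip_allowlisted.]. ⇒ new: break_glass, session_fresh, quota_ok, token_valid, can_write, can_invite, cond_1.
[2] rule 7 [cond_4 :- can_invite.]; rule 9 [role_viewer :- quota_ok, can_write.]; rule 14 [member_of_group :- token_valid, can_invite.]. ⇒ new: cond_4, role_viewer, member_of_group.
[3] rule 6 [can_delete :- member_of_group, role_viewer.]. ⇒ new: can_delete.
Derived: token_valid (round 1), can_invite (round 1), can_delete (round 3). cond_3 never appears in any round.

cond_3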